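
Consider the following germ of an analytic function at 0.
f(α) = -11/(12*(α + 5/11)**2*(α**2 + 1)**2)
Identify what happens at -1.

The point is a regular point.

Denominator factors: α + 5/11 = -6/11 at α = -1; α**2 + 1 = 2 at α = -1 — none vanishes.
So the germ continues analytically to -1.


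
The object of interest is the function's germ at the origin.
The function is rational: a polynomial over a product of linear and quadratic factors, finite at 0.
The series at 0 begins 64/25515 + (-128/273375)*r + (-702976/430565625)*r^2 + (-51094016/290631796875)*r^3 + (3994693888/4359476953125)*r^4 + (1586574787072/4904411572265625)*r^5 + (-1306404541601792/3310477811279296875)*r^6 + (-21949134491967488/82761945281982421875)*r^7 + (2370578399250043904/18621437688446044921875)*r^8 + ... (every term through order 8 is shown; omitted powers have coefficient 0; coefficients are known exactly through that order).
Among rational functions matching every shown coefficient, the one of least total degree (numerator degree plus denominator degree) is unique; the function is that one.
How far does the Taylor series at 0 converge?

The radius of convergence is (1/2)*sqrt(10).

No rational of total degree below 7 reproduces all 9 coefficients; solving the [0/7] Pade equations on them gives f(r) = 10/(7*(r + 9/2)**3*(r**2 - 3*r/5 + 5/2)**2), whose expansion matches every shown term.
Denominator factor (r**2 - 3*r/5 + 5/2)^2: discriminant -241/25, complex-conjugate roots (3/10) + ((1/10)*sqrt(241))*i and (3/10) - ((1/10)*sqrt(241))*i; poles of order 2, moduli (1/2)*sqrt(10) and (1/2)*sqrt(10).
Denominator factor (r + 9/2)^3: pole of order 3 at -9/2, modulus 9/2.
The radius of convergence is the smallest modulus among the singular points: (1/2)*sqrt(10).


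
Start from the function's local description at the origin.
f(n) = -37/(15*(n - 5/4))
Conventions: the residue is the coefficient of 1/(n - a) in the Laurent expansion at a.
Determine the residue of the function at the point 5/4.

At the order-1 pole 5/4 set g(n) = (n - (5/4))*f(n) = -37/15.
Simple pole: residue = g(a) at a = 5/4, which is -37/15.

The residue is -37/15.


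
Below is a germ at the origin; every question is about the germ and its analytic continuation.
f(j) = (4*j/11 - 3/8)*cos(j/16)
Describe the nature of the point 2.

The point is a regular point.

There is no denominator, hence no pole anywhere.
The factor cos(j/16) is entire.
So the germ continues analytically to 2.


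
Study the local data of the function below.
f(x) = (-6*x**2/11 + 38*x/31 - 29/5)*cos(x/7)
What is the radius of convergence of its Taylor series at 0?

The factor cos(x/7) is entire and contributes no finite singular point.
The polynomial part has no poles.
No finite singular points: the Taylor series at 0 converges everywhere.

The radius of convergence is infinite.


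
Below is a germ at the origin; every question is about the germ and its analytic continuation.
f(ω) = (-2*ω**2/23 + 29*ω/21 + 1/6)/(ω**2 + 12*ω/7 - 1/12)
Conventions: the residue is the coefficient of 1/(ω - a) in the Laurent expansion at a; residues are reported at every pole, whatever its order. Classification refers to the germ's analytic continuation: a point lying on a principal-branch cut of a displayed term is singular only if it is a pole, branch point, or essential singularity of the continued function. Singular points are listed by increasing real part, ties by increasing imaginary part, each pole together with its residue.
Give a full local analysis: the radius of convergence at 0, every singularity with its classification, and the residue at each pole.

Radius of convergence at 0: -6/7 + (1/42)*sqrt(1443).
At -6/7 - (1/42)*sqrt(1443): a pole of order 1; residue 739/966 + (3895/232323)*sqrt(1443).
At -6/7 + (1/42)*sqrt(1443): a pole of order 1; residue 739/966 - (3895/232323)*sqrt(1443).

Denominator factor (ω**2 + 12*ω/7 - 1/12): discriminant 481/147, real irrational roots -6/7 + (1/42)*sqrt(1443) and -6/7 - (1/42)*sqrt(1443); poles of order 1, moduli -6/7 + (1/42)*sqrt(1443) and 6/7 + (1/42)*sqrt(1443).
The radius of convergence is the smallest modulus among the singular points: -6/7 + (1/42)*sqrt(1443).
The factor ω**2 + 12*ω/7 - 1/12 splits as (ω - a)(ω - a') with a = -6/7 - (1/42)*sqrt(1443), a' = -6/7 + (1/42)*sqrt(1443). At the order-1 pole a set g(ω) = (ω - a)*f(ω) = [-2*ω**2/23 + 29*ω/21 + 1/6] / (ω - a').
Simple pole: residue = g(a) at a = -6/7 - (1/42)*sqrt(1443), which is 739/966 + (3895/232323)*sqrt(1443).
The factor ω**2 + 12*ω/7 - 1/12 splits as (ω - a)(ω - a') with a = -6/7 + (1/42)*sqrt(1443), a' = -6/7 - (1/42)*sqrt(1443). At the order-1 pole a set g(ω) = (ω - a)*f(ω) = [-2*ω**2/23 + 29*ω/21 + 1/6] / (ω - a').
Simple pole: residue = g(a) at a = -6/7 + (1/42)*sqrt(1443), which is 739/966 - (3895/232323)*sqrt(1443).
List the singular points by increasing real part (a conjugate pair: the negative imaginary part first).


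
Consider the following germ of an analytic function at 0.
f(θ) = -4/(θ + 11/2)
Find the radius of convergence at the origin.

Denominator factor (θ + 11/2): pole of order 1 at -11/2, modulus 11/2.
The radius of convergence is the smallest modulus among the singular points: 11/2.

The radius of convergence is 11/2.


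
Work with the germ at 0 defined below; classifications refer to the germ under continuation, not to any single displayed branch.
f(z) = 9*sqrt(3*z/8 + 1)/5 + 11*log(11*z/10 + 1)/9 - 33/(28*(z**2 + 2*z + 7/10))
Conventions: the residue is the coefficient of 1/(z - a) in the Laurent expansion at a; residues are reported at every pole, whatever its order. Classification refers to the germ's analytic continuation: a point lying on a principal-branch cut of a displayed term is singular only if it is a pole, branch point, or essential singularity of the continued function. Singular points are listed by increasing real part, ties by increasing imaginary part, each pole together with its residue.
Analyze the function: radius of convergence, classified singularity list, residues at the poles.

Denominator factor (z**2 + 2*z + 7/10): discriminant 6/5, real irrational roots -1 + (1/10)*sqrt(30) and -1 - (1/10)*sqrt(30); poles of order 1, moduli 1 - (1/10)*sqrt(30) and 1 + (1/10)*sqrt(30).
Branch term (11/9)*log(1 - z/(-10/11)): its argument vanishes at z = -10/11, a logarithmic branch point, modulus 10/11.
Branch term (9/5)*sqrt(1 - z/(-8/3)): its argument vanishes at z = -8/3, a square-root branch point, modulus 8/3.
The radius of convergence is the smallest modulus among the singular points: 1 - (1/10)*sqrt(30).
The branch terms are analytic at -1 - (1/10)*sqrt(30) and contribute nothing to the residue; only the rational part matters.
The factor z**2 + 2*z + 7/10 splits as (z - a)(z - a') with a = -1 - (1/10)*sqrt(30), a' = -1 + (1/10)*sqrt(30). At the order-1 pole a set g(z) = (z - a)*(rational part) = [-33/28] / (z - a').
Simple pole: residue = g(a) at a = -1 - (1/10)*sqrt(30), which is (11/56)*sqrt(30).
The branch terms are analytic at -1 + (1/10)*sqrt(30) and contribute nothing to the residue; only the rational part matters.
The factor z**2 + 2*z + 7/10 splits as (z - a)(z - a') with a = -1 + (1/10)*sqrt(30), a' = -1 - (1/10)*sqrt(30). At the order-1 pole a set g(z) = (z - a)*(rational part) = [-33/28] / (z - a').
Simple pole: residue = g(a) at a = -1 + (1/10)*sqrt(30), which is -(11/56)*sqrt(30).
List the singular points by increasing real part (a conjugate pair: the negative imaginary part first).

Radius of convergence at 0: 1 - (1/10)*sqrt(30).
At -8/3: an algebraic (square-root) branch point.
At -1 - (1/10)*sqrt(30): a pole of order 1; residue (11/56)*sqrt(30).
At -10/11: a logarithmic branch point.
At -1 + (1/10)*sqrt(30): a pole of order 1; residue -(11/56)*sqrt(30).


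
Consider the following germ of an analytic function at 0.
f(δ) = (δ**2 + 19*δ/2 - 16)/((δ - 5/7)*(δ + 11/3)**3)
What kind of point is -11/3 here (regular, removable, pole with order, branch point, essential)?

The point is a pole of order 3.

The denominator factor δ + 11/3 vanishes at -11/3 and appears to the power 3; the numerator there equals -673/18, nonzero, and no other factor vanishes.
Hence a pole whose order is the multiplicity, 3.


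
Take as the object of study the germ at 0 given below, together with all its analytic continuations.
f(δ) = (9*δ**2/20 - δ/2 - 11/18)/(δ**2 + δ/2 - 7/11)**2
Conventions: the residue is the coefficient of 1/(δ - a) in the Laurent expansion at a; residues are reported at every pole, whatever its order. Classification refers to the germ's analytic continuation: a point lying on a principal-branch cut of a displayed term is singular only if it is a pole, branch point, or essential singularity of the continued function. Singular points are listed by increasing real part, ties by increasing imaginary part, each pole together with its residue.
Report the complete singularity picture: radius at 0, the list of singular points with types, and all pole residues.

Denominator factor (δ**2 + δ/2 - 7/11)^2: discriminant 123/44, real irrational roots -1/4 + (1/44)*sqrt(1353) and -1/4 - (1/44)*sqrt(1353); poles of order 2, moduli -1/4 + (1/44)*sqrt(1353) and 1/4 + (1/44)*sqrt(1353).
The radius of convergence is the smallest modulus among the singular points: -1/4 + (1/44)*sqrt(1353).
The factor δ**2 + δ/2 - 7/11 splits as (δ - a)(δ - a') with a = -1/4 - (1/44)*sqrt(1353), a' = -1/4 + (1/44)*sqrt(1353). At the order-2 pole a set g(δ) = (δ - a)^2*f(δ) = [9*δ**2/20 - δ/2 - 11/18] / (δ - a')^2.
Order-2 pole: residue = g'(a); g'(-1/4 - (1/44)*sqrt(1353)) = -(6118/680805)*sqrt(1353), so the residue is -(6118/680805)*sqrt(1353).
The factor δ**2 + δ/2 - 7/11 splits as (δ - a)(δ - a') with a = -1/4 + (1/44)*sqrt(1353), a' = -1/4 - (1/44)*sqrt(1353). At the order-2 pole a set g(δ) = (δ - a)^2*f(δ) = [9*δ**2/20 - δ/2 - 11/18] / (δ - a')^2.
Order-2 pole: residue = g'(a); g'(-1/4 + (1/44)*sqrt(1353)) = (6118/680805)*sqrt(1353), so the residue is (6118/680805)*sqrt(1353).
List the singular points by increasing real part (a conjugate pair: the negative imaginary part first).

Radius of convergence at 0: -1/4 + (1/44)*sqrt(1353).
At -1/4 - (1/44)*sqrt(1353): a pole of order 2; residue -(6118/680805)*sqrt(1353).
At -1/4 + (1/44)*sqrt(1353): a pole of order 2; residue (6118/680805)*sqrt(1353).


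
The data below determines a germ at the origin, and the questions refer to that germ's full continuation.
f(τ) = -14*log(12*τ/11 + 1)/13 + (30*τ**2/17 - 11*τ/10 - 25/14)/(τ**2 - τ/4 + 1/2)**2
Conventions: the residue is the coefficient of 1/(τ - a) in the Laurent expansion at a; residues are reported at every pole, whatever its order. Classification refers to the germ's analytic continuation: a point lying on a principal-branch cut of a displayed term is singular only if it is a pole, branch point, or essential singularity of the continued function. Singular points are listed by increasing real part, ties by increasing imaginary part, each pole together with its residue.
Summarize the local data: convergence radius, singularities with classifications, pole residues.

Radius of convergence at 0: (1/2)*sqrt(2).
At -11/12: a logarithmic branch point.
At (1/8) - ((1/8)*sqrt(31))*i: a pole of order 2; residue -((79272/571795)*sqrt(31))*i.
At (1/8) + ((1/8)*sqrt(31))*i: a pole of order 2; residue ((79272/571795)*sqrt(31))*i.


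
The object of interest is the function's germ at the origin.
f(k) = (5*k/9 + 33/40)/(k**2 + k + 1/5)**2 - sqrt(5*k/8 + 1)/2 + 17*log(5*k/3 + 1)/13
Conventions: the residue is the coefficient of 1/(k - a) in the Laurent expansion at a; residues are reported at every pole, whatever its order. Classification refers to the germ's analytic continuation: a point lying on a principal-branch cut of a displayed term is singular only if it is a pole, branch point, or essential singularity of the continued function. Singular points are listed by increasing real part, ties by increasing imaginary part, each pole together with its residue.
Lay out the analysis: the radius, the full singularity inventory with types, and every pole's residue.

Denominator factor (k**2 + k + 1/5)^2: discriminant 1/5, real irrational roots -1/2 + (1/10)*sqrt(5) and -1/2 - (1/10)*sqrt(5); poles of order 2, moduli 1/2 - (1/10)*sqrt(5) and 1/2 + (1/10)*sqrt(5).
Branch term (-1/2)*sqrt(1 - k/(-8/5)): its argument vanishes at k = -8/5, a square-root branch point, modulus 8/5.
Branch term (17/13)*log(1 - k/(-3/5)): its argument vanishes at k = -3/5, a logarithmic branch point, modulus 3/5.
The radius of convergence is the smallest modulus among the singular points: 1/2 - (1/10)*sqrt(5).
The branch terms are analytic at -1/2 - (1/10)*sqrt(5) and contribute nothing to the residue; only the rational part matters.
The factor k**2 + k + 1/5 splits as (k - a)(k - a') with a = -1/2 - (1/10)*sqrt(5), a' = -1/2 + (1/10)*sqrt(5). At the order-2 pole a set g(k) = (k - a)^2*(rational part) = [5*k/9 + 33/40] / (k - a')^2.
Order-2 pole: residue = g'(a); g'(-1/2 - (1/10)*sqrt(5)) = (197/36)*sqrt(5), so the residue is (197/36)*sqrt(5).
The branch terms are analytic at -1/2 + (1/10)*sqrt(5) and contribute nothing to the residue; only the rational part matters.
The factor k**2 + k + 1/5 splits as (k - a)(k - a') with a = -1/2 + (1/10)*sqrt(5), a' = -1/2 - (1/10)*sqrt(5). At the order-2 pole a set g(k) = (k - a)^2*(rational part) = [5*k/9 + 33/40] / (k - a')^2.
Order-2 pole: residue = g'(a); g'(-1/2 + (1/10)*sqrt(5)) = -(197/36)*sqrt(5), so the residue is -(197/36)*sqrt(5).
List the singular points by increasing real part (a conjugate pair: the negative imaginary part first).

Radius of convergence at 0: 1/2 - (1/10)*sqrt(5).
At -8/5: an algebraic (square-root) branch point.
At -1/2 - (1/10)*sqrt(5): a pole of order 2; residue (197/36)*sqrt(5).
At -3/5: a logarithmic branch point.
At -1/2 + (1/10)*sqrt(5): a pole of order 2; residue -(197/36)*sqrt(5).


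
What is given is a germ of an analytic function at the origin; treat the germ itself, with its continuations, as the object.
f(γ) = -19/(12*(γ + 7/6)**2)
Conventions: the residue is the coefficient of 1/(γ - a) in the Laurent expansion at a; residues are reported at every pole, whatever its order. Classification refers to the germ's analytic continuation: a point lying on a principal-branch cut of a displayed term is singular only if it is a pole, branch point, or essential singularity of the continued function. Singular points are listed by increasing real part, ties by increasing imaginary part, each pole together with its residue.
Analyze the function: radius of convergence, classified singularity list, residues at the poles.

Radius of convergence at 0: 7/6.
At -7/6: a pole of order 2; residue 0.

Denominator factor (γ + 7/6)^2: pole of order 2 at -7/6, modulus 7/6.
The radius of convergence is the smallest modulus among the singular points: 7/6.
At the order-2 pole -7/6 set g(γ) = (γ - (-7/6))^2*f(γ) = -19/12.
Order-2 pole: residue = g'(a); g'(-7/6) = 0, so the residue is 0.


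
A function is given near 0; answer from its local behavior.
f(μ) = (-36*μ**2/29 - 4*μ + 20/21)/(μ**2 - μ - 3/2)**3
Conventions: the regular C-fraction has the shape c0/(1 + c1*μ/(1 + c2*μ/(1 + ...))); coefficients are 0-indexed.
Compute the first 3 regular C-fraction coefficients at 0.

The regular C-fraction coefficients are [-160/567, 31/5, -58022/13485].

Taylor coefficients (expand at 0): a_0 = -160/567, a_1 = 992/567, a_2 = -23392/7047.
c0 = a_0 = -160/567. Peel one level at a time: if S = 1 + c*μ/S' with S'(0) = 1, then c is the μ-coefficient of S and S' = c*μ/(S - 1).
S_1 = c0/f = 1 + (31/5)*μ + (58022/2175)*μ^2 + ...; c1 = 31/5.
S_2 = c1*μ/(S_1 - 1) = 1 + (-58022/13485)*μ + ...; c2 = -58022/13485.


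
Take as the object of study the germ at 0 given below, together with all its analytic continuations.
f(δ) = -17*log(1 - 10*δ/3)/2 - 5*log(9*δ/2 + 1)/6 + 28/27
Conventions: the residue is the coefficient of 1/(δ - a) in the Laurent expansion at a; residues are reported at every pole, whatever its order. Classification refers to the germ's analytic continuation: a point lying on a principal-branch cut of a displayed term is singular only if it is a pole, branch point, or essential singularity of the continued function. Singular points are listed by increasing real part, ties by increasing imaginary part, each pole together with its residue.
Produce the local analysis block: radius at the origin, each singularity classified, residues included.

Radius of convergence at 0: 2/9.
At -2/9: a logarithmic branch point.
At 3/10: a logarithmic branch point.

Branch term (-17/2)*log(1 - δ/(3/10)): its argument vanishes at δ = 3/10, a logarithmic branch point, modulus 3/10.
Branch term (-5/6)*log(1 - δ/(-2/9)): its argument vanishes at δ = -2/9, a logarithmic branch point, modulus 2/9.
The radius of convergence is the smallest modulus among the singular points: 2/9.
List the singular points by increasing real part (a conjugate pair: the negative imaginary part first).


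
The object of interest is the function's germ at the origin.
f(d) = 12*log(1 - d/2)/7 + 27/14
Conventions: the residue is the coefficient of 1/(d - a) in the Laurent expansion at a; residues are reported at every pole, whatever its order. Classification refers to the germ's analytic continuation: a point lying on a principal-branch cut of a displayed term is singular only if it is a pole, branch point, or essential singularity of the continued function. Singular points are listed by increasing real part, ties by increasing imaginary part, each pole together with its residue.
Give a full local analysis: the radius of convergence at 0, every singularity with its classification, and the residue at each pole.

Radius of convergence at 0: 2.
At 2: a logarithmic branch point.

Branch term (12/7)*log(1 - d/(2)): its argument vanishes at d = 2, a logarithmic branch point, modulus 2.
The radius of convergence is the smallest modulus among the singular points: 2.


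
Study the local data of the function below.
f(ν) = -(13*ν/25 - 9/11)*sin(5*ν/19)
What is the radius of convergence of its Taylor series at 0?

The radius of convergence is infinite.

The factor -sin(5*ν/19) is entire and contributes no finite singular point.
The polynomial part has no poles.
No finite singular points: the Taylor series at 0 converges everywhere.


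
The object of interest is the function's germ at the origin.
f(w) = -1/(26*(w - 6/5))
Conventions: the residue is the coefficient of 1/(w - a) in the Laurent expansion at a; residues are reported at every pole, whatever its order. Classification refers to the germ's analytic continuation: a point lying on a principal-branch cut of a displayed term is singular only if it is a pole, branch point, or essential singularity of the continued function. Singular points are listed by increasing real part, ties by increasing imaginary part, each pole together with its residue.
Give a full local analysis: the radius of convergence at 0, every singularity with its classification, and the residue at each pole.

Denominator factor (w - 6/5): pole of order 1 at 6/5, modulus 6/5.
The radius of convergence is the smallest modulus among the singular points: 6/5.
At the order-1 pole 6/5 set g(w) = (w - (6/5))*f(w) = -1/26.
Simple pole: residue = g(a) at a = 6/5, which is -1/26.

Radius of convergence at 0: 6/5.
At 6/5: a pole of order 1; residue -1/26.


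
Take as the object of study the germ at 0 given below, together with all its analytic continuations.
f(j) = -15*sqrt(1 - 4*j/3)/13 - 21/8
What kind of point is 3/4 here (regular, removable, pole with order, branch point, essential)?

The point is an algebraic (square-root) branch point.

The term (-15/13)*sqrt(1 - j/(3/4)) has argument 1 - 3/4/(3/4) = 0 at 3/4: a square-root (algebraic, two-sheeted) branch point; the remaining terms are analytic or single-valued there.


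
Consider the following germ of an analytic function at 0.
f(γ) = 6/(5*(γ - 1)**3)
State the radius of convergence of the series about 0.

The radius of convergence is 1.

Denominator factor (γ - 1)^3: pole of order 3 at 1, modulus 1.
The radius of convergence is the smallest modulus among the singular points: 1.


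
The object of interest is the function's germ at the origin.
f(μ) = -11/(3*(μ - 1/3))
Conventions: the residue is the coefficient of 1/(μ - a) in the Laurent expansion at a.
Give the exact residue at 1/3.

The residue is -11/3.

At the order-1 pole 1/3 set g(μ) = (μ - (1/3))*f(μ) = -11/3.
Simple pole: residue = g(a) at a = 1/3, which is -11/3.


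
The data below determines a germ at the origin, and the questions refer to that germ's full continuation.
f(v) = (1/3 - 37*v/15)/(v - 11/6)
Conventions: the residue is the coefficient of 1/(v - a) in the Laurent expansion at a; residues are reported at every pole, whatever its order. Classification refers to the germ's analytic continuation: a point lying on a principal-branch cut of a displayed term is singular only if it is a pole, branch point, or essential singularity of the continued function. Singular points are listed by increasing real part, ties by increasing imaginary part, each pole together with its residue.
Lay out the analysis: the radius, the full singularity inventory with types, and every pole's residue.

Denominator factor (v - 11/6): pole of order 1 at 11/6, modulus 11/6.
The radius of convergence is the smallest modulus among the singular points: 11/6.
At the order-1 pole 11/6 set g(v) = (v - (11/6))*f(v) = 1/3 - 37*v/15.
Simple pole: residue = g(a) at a = 11/6, which is -377/90.

Radius of convergence at 0: 11/6.
At 11/6: a pole of order 1; residue -377/90.


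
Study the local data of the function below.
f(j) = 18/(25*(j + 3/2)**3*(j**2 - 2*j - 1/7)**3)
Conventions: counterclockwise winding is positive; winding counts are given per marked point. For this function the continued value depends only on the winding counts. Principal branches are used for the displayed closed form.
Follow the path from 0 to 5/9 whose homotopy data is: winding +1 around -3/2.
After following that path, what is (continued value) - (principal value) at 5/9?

The function is rational, hence single-valued: continuing it around any pole returns the same value, so the difference is 0.

Continued minus principal equals 0.


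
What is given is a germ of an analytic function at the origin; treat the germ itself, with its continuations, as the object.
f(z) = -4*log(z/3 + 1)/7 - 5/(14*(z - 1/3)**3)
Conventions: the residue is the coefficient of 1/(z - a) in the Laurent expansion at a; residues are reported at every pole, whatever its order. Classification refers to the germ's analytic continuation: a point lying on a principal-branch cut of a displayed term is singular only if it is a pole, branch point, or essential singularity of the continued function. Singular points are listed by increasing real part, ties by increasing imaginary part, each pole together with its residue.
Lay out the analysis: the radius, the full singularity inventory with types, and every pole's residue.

Radius of convergence at 0: 1/3.
At -3: a logarithmic branch point.
At 1/3: a pole of order 3; residue 0.

Denominator factor (z - 1/3)^3: pole of order 3 at 1/3, modulus 1/3.
Branch term (-4/7)*log(1 - z/(-3)): its argument vanishes at z = -3, a logarithmic branch point, modulus 3.
The radius of convergence is the smallest modulus among the singular points: 1/3.
The branch term is analytic at 1/3 and contributes nothing to the residue; only the rational part matters.
At the order-3 pole 1/3 set g(z) = (z - (1/3))^3*(rational part) = -5/14.
Order-3 pole: residue = g''(a)/2; g''(1/3) = 0, so the residue is 0.
List the singular points by increasing real part (a conjugate pair: the negative imaginary part first).


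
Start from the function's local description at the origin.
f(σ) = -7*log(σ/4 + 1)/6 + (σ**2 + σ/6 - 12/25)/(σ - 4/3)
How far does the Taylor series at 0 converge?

The radius of convergence is 4/3.

Denominator factor (σ - 4/3): pole of order 1 at 4/3, modulus 4/3.
Branch term (-7/6)*log(1 - σ/(-4)): its argument vanishes at σ = -4, a logarithmic branch point, modulus 4.
The radius of convergence is the smallest modulus among the singular points: 4/3.


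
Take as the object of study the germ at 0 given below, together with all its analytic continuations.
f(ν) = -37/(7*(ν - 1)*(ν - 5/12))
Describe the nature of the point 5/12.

The denominator factor ν - 5/12 vanishes at 5/12 and appears to the power 1; the numerator there equals -37/7, nonzero, and no other factor vanishes.
Hence a pole whose order is the multiplicity, 1.

The point is a pole of order 1.


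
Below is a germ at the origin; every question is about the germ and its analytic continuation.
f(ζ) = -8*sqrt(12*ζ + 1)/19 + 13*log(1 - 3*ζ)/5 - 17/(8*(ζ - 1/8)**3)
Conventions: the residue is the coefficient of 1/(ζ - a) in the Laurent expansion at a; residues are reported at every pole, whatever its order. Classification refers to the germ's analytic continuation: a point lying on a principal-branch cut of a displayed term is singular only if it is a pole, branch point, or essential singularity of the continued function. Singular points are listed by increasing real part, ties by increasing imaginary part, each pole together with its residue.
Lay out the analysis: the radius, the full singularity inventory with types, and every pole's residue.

Radius of convergence at 0: 1/12.
At -1/12: an algebraic (square-root) branch point.
At 1/8: a pole of order 3; residue 0.
At 1/3: a logarithmic branch point.

Denominator factor (ζ - 1/8)^3: pole of order 3 at 1/8, modulus 1/8.
Branch term (13/5)*log(1 - ζ/(1/3)): its argument vanishes at ζ = 1/3, a logarithmic branch point, modulus 1/3.
Branch term (-8/19)*sqrt(1 - ζ/(-1/12)): its argument vanishes at ζ = -1/12, a square-root branch point, modulus 1/12.
The radius of convergence is the smallest modulus among the singular points: 1/12.
The branch terms are analytic at 1/8 and contribute nothing to the residue; only the rational part matters.
At the order-3 pole 1/8 set g(ζ) = (ζ - (1/8))^3*(rational part) = -17/8.
Order-3 pole: residue = g''(a)/2; g''(1/8) = 0, so the residue is 0.
List the singular points by increasing real part (a conjugate pair: the negative imaginary part first).


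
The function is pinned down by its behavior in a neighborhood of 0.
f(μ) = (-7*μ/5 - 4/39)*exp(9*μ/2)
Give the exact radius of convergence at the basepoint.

The factor exp(9*μ/2) is entire and contributes no finite singular point.
The polynomial part has no poles.
No finite singular points: the Taylor series at 0 converges everywhere.

The radius of convergence is infinite.


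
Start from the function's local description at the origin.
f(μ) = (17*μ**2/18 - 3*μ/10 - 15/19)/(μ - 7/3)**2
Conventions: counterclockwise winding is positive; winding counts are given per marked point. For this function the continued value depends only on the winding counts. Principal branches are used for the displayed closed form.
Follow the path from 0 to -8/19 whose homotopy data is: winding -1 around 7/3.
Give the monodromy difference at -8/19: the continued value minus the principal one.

The function is rational, hence single-valued: continuing it around any pole returns the same value, so the difference is 0.

Continued minus principal equals 0.


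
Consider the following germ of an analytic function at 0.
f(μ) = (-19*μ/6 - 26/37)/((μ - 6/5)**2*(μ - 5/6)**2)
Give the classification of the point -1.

The point is a regular point.

Denominator factors: μ - 6/5 = -11/5 at μ = -1; μ - 5/6 = -11/6 at μ = -1 — none vanishes.
So the germ continues analytically to -1.


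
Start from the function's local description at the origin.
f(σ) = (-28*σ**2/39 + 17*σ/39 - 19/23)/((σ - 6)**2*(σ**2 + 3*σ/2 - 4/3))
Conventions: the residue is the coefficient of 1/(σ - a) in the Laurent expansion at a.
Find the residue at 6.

The residue is -13415/789406.

At the order-2 pole 6 set g(σ) = (σ - (6))^2*f(σ) = (-28*σ**2/39 + 17*σ/39 - 19/23)/(σ**2 + 3*σ/2 - 4/3).
Order-2 pole: residue = g'(a); g'(6) = -13415/789406, so the residue is -13415/789406.


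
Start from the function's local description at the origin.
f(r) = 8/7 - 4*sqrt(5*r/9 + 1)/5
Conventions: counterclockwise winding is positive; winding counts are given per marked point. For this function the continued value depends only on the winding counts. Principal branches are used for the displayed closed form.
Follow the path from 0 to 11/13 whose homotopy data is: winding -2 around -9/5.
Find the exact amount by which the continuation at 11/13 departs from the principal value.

The rational part is single-valued and drops out of the difference; each branch term changes only by its own monodromy.
(-4/5)*sqrt(1 - r/(-9/5)): winding -2 is even, the square root returns to the same sheet, contribution 0.
Summing the contributions at r = 11/13 gives 0.

Continued minus principal equals 0.


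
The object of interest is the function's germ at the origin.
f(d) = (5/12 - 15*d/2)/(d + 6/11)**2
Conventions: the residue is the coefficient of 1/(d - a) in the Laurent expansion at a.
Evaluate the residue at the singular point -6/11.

At the order-2 pole -6/11 set g(d) = (d - (-6/11))^2*f(d) = 5/12 - 15*d/2.
Order-2 pole: residue = g'(a); g'(-6/11) = -15/2, so the residue is -15/2.

The residue is -15/2.


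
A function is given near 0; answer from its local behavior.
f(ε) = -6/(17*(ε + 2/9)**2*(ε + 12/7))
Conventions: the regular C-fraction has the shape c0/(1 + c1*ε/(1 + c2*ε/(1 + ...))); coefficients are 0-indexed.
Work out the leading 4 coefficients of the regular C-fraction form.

The regular C-fraction coefficients are [-567/136, 115/12, -306/115, 34371/15640].

Taylor coefficients (expand at 0): a_0 = -567/136, a_1 = 21735/544, a_2 = -601839/2176, a_3 = 14631267/8704.
c0 = a_0 = -567/136. Peel one level at a time: if S = 1 + c*ε/S' with S'(0) = 1, then c is the ε-coefficient of S and S' = c*ε/(S - 1).
S_1 = c0/f = 1 + (115/12)*ε + (51/2)*ε^2 + ...; c1 = 115/12.
S_2 = c1*ε/(S_1 - 1) = 1 + (-306/115)*ε + (309339/52900)*ε^2 + ...; c2 = -306/115.
S_3 = c2*ε/(S_2 - 1) = 1 + (34371/15640)*ε + ...; c3 = 34371/15640.


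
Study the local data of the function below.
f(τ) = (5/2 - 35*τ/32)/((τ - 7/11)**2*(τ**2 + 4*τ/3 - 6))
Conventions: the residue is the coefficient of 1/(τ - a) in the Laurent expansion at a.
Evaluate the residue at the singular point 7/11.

At the order-2 pole 7/11 set g(τ) = (τ - (7/11))^2*f(τ) = (5/2 - 35*τ/32)/(τ**2 + 4*τ/3 - 6).
Order-2 pole: residue = g'(a); g'(7/11) = 2067285/94999328, so the residue is 2067285/94999328.

The residue is 2067285/94999328.


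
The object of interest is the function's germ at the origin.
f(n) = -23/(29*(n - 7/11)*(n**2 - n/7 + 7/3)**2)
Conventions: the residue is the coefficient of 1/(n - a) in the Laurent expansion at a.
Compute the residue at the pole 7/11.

The residue is -3030687/26782109.

At the order-1 pole 7/11 set g(n) = (n - (7/11))*f(n) = -23/(29*(n**2 - n/7 + 7/3)**2).
Simple pole: residue = g(a) at a = 7/11, which is -3030687/26782109.


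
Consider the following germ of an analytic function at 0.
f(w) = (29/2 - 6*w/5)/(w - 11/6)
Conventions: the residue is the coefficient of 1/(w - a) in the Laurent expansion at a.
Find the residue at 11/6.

At the order-1 pole 11/6 set g(w) = (w - (11/6))*f(w) = 29/2 - 6*w/5.
Simple pole: residue = g(a) at a = 11/6, which is 123/10.

The residue is 123/10.


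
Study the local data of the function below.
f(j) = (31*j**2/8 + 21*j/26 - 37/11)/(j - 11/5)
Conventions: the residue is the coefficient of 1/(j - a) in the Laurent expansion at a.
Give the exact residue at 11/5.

The residue is 491013/28600.

At the order-1 pole 11/5 set g(j) = (j - (11/5))*f(j) = 31*j**2/8 + 21*j/26 - 37/11.
Simple pole: residue = g(a) at a = 11/5, which is 491013/28600.


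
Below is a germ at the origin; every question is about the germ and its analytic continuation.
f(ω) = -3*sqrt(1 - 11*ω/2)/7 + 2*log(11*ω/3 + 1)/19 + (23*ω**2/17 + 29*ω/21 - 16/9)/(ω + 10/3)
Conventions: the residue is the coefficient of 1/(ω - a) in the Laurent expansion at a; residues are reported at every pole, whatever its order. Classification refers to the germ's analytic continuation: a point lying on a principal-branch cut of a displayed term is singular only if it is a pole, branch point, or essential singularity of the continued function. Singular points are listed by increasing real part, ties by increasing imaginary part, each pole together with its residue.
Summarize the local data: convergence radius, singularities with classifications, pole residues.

Radius of convergence at 0: 2/11.
At -10/3: a pole of order 1; residue 9266/1071.
At -3/11: a logarithmic branch point.
At 2/11: an algebraic (square-root) branch point.

Denominator factor (ω + 10/3): pole of order 1 at -10/3, modulus 10/3.
Branch term (-3/7)*sqrt(1 - ω/(2/11)): its argument vanishes at ω = 2/11, a square-root branch point, modulus 2/11.
Branch term (2/19)*log(1 - ω/(-3/11)): its argument vanishes at ω = -3/11, a logarithmic branch point, modulus 3/11.
The radius of convergence is the smallest modulus among the singular points: 2/11.
The branch terms are analytic at -10/3 and contribute nothing to the residue; only the rational part matters.
At the order-1 pole -10/3 set g(ω) = (ω - (-10/3))*(rational part) = 23*ω**2/17 + 29*ω/21 - 16/9.
Simple pole: residue = g(a) at a = -10/3, which is 9266/1071.
List the singular points by increasing real part (a conjugate pair: the negative imaginary part first).


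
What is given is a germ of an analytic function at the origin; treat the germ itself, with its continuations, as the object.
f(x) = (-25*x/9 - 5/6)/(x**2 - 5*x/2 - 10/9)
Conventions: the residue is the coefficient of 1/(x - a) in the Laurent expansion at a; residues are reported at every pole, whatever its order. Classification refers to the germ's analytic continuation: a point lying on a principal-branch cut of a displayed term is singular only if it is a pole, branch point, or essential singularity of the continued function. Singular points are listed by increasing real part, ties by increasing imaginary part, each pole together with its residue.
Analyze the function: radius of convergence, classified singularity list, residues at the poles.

Radius of convergence at 0: -5/4 + (1/12)*sqrt(385).
At 5/4 - (1/12)*sqrt(385): a pole of order 1; residue -25/18 + (31/462)*sqrt(385).
At 5/4 + (1/12)*sqrt(385): a pole of order 1; residue -25/18 - (31/462)*sqrt(385).

Denominator factor (x**2 - 5*x/2 - 10/9): discriminant 385/36, real irrational roots 5/4 + (1/12)*sqrt(385) and 5/4 - (1/12)*sqrt(385); poles of order 1, moduli 5/4 + (1/12)*sqrt(385) and -5/4 + (1/12)*sqrt(385).
The radius of convergence is the smallest modulus among the singular points: -5/4 + (1/12)*sqrt(385).
The factor x**2 - 5*x/2 - 10/9 splits as (x - a)(x - a') with a = 5/4 - (1/12)*sqrt(385), a' = 5/4 + (1/12)*sqrt(385). At the order-1 pole a set g(x) = (x - a)*f(x) = [-25*x/9 - 5/6] / (x - a').
Simple pole: residue = g(a) at a = 5/4 - (1/12)*sqrt(385), which is -25/18 + (31/462)*sqrt(385).
The factor x**2 - 5*x/2 - 10/9 splits as (x - a)(x - a') with a = 5/4 + (1/12)*sqrt(385), a' = 5/4 - (1/12)*sqrt(385). At the order-1 pole a set g(x) = (x - a)*f(x) = [-25*x/9 - 5/6] / (x - a').
Simple pole: residue = g(a) at a = 5/4 + (1/12)*sqrt(385), which is -25/18 - (31/462)*sqrt(385).
List the singular points by increasing real part (a conjugate pair: the negative imaginary part first).


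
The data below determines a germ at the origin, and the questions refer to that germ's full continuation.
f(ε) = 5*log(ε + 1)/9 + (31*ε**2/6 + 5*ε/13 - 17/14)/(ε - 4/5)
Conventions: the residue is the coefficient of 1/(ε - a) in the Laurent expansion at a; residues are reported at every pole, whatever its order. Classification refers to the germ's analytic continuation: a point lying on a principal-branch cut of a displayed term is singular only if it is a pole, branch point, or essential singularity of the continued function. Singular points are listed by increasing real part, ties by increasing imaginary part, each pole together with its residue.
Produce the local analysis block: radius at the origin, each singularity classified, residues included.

Radius of convergence at 0: 4/5.
At -1: a logarithmic branch point.
At 4/5: a pole of order 1; residue 32761/13650.

Denominator factor (ε - 4/5): pole of order 1 at 4/5, modulus 4/5.
Branch term (5/9)*log(1 - ε/(-1)): its argument vanishes at ε = -1, a logarithmic branch point, modulus 1.
The radius of convergence is the smallest modulus among the singular points: 4/5.
The branch term is analytic at 4/5 and contributes nothing to the residue; only the rational part matters.
At the order-1 pole 4/5 set g(ε) = (ε - (4/5))*(rational part) = 31*ε**2/6 + 5*ε/13 - 17/14.
Simple pole: residue = g(a) at a = 4/5, which is 32761/13650.
List the singular points by increasing real part (a conjugate pair: the negative imaginary part first).


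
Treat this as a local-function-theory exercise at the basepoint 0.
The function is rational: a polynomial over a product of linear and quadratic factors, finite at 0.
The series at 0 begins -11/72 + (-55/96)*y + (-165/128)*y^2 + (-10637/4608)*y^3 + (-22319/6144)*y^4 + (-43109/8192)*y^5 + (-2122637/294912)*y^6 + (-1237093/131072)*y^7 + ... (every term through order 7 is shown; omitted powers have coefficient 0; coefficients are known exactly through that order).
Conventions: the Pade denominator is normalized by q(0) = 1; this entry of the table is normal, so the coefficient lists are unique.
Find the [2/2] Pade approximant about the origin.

Taylor coefficients needed (read off): a_0 = -11/72, a_1 = -55/96, a_2 = -165/128, a_3 = -10637/4608, a_4 = -22319/6144.
Write the denominator as Q(y) = 1 + q1*y + q2*y^2. Requiring Q*f - P = O(y^5) with deg P <= 2 kills the coefficients of y^3..y^4 in Q*f:
  y^3: a_3 + q1*a_2 + q2*a_1 = 0, i.e. -10637/4608 + (-165/128)*q1 + (-55/96)*q2 = 0.
  y^4: a_4 + q1*a_3 + q2*a_2 = 0, i.e. -22319/6144 + (-10637/4608)*q1 + (-165/128)*q2 = 0.
Solving this linear system: q1 = -327/124, q2 = 1771/930.
The numerator is Q*f truncated at degree 2: P0 = a_0 = -11/72; P1 = a_1 + q1*a_0 = -253/1488; P2 = a_2 + q1*a_1 + q2*a_0 = -4631/66960.

The Pade approximant has numerator coefficients [-11/72, -253/1488, -4631/66960]; denominator coefficients [1, -327/124, 1771/930].


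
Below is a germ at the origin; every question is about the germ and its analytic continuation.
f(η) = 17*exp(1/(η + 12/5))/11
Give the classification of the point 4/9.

The point is a regular point.

There is no denominator, hence no pole anywhere.
The essential point of exp(1/(η - (-12/5))) is -12/5, not 4/9.
So the germ continues analytically to 4/9.


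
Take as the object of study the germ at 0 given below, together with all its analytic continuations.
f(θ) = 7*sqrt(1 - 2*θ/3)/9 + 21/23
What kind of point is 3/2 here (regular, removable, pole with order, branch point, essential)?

The term (7/9)*sqrt(1 - θ/(3/2)) has argument 1 - 3/2/(3/2) = 0 at 3/2: a square-root (algebraic, two-sheeted) branch point; the remaining terms are analytic or single-valued there.

The point is an algebraic (square-root) branch point.


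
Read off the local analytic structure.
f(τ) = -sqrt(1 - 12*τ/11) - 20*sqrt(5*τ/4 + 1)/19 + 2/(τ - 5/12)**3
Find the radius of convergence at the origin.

Denominator factor (τ - 5/12)^3: pole of order 3 at 5/12, modulus 5/12.
Branch term (-20/19)*sqrt(1 - τ/(-4/5)): its argument vanishes at τ = -4/5, a square-root branch point, modulus 4/5.
Branch term (-1)*sqrt(1 - τ/(11/12)): its argument vanishes at τ = 11/12, a square-root branch point, modulus 11/12.
The radius of convergence is the smallest modulus among the singular points: 5/12.

The radius of convergence is 5/12.


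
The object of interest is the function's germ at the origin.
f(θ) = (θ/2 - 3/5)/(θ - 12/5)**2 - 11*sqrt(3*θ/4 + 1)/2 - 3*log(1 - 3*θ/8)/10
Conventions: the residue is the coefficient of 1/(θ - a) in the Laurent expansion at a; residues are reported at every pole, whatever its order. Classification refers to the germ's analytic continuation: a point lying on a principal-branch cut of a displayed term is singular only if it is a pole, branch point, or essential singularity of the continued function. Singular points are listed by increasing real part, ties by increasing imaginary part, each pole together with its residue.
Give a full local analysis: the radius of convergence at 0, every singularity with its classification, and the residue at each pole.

Denominator factor (θ - 12/5)^2: pole of order 2 at 12/5, modulus 12/5.
Branch term (-3/10)*log(1 - θ/(8/3)): its argument vanishes at θ = 8/3, a logarithmic branch point, modulus 8/3.
Branch term (-11/2)*sqrt(1 - θ/(-4/3)): its argument vanishes at θ = -4/3, a square-root branch point, modulus 4/3.
The radius of convergence is the smallest modulus among the singular points: 4/3.
The branch terms are analytic at 12/5 and contribute nothing to the residue; only the rational part matters.
At the order-2 pole 12/5 set g(θ) = (θ - (12/5))^2*(rational part) = θ/2 - 3/5.
Order-2 pole: residue = g'(a); g'(12/5) = 1/2, so the residue is 1/2.
List the singular points by increasing real part (a conjugate pair: the negative imaginary part first).

Radius of convergence at 0: 4/3.
At -4/3: an algebraic (square-root) branch point.
At 12/5: a pole of order 2; residue 1/2.
At 8/3: a logarithmic branch point.
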